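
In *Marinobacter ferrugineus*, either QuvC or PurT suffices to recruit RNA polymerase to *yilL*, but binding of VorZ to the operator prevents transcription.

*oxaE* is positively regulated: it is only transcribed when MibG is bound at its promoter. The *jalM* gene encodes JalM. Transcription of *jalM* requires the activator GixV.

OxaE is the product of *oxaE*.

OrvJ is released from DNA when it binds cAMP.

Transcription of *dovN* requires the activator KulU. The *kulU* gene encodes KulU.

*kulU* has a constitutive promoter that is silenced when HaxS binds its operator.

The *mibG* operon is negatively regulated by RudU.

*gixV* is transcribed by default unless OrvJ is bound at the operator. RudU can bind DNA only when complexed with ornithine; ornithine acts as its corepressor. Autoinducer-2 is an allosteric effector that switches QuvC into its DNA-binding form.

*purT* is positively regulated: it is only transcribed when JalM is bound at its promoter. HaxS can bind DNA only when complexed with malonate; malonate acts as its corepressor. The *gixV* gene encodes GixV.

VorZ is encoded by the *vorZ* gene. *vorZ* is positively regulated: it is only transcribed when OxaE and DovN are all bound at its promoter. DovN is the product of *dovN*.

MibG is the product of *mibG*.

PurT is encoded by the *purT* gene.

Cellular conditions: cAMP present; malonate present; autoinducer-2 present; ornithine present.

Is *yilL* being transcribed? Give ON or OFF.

Autoinducer-2 is present, so QuvC is active.
Ornithine is present, so RudU is active.
With repressor RudU bound, *mibG* is not transcribed.
So MibG is not produced.
Required activator MibG is absent, so *oxaE* is not transcribed.
So OxaE is not produced.
Malonate is present, so HaxS is active.
With repressor HaxS bound, *kulU* is not transcribed.
So KulU is not produced.
Required activator KulU is absent, so *dovN* is not transcribed.
So DovN is not produced.
Required activator OxaE is absent, so *vorZ* is not transcribed.
So VorZ is not produced.
cAMP is present, so OrvJ is inactive.
With no repressor bound, *gixV* is transcribed.
So GixV is produced and active.
No repressor is bound and GixV is active, so *jalM* is transcribed.
So JalM is produced and active.
No repressor is bound and JalM is active, so *purT* is transcribed.
So PurT is produced and active.
Activator QuvC is present, so *yilL* is transcribed.

ON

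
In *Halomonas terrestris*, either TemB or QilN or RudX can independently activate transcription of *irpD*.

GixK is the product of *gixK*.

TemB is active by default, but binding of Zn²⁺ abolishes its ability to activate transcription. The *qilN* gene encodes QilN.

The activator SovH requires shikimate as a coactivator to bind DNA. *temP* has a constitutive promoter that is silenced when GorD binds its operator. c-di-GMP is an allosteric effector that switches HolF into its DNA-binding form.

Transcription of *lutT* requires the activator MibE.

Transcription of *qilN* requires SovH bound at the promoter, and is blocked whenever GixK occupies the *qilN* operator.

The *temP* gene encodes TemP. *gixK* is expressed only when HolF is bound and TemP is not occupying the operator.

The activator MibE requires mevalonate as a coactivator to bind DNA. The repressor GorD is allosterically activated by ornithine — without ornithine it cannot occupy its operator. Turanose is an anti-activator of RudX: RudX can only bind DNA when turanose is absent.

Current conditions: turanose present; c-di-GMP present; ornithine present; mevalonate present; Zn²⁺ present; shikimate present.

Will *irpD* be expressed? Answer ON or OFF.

OFF

Zn²⁺ is present, so TemB is inactive.
Shikimate is present, so SovH is active.
c-di-GMP is present, so HolF is active.
Ornithine is present, so GorD is active.
With repressor GorD bound, *temP* is not transcribed.
So TemP is not produced.
No repressor is bound and HolF is active, so *gixK* is transcribed.
So GixK is produced and active.
With repressor GixK bound, *qilN* is not transcribed.
So QilN is not produced.
Turanose is present, so RudX is inactive.
No activator is available at the *irpD* promoter, so *irpD* is not transcribed.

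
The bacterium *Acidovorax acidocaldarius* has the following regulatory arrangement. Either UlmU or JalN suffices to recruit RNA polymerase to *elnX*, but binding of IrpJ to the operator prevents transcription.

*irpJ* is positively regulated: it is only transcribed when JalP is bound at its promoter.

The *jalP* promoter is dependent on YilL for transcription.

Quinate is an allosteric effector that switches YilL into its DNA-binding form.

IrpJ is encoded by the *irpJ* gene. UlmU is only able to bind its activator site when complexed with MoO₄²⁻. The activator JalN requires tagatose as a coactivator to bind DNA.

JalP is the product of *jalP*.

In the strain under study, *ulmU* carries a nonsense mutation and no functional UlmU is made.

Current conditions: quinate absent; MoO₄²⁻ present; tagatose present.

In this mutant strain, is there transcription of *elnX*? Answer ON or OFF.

ON

UlmU is non-functional in this strain, so it has no effect.
Quinate is absent, so YilL is inactive.
Required activator YilL is absent, so *jalP* is not transcribed.
So JalP is not produced.
Required activator JalP is absent, so *irpJ* is not transcribed.
So IrpJ is not produced.
Tagatose is present, so JalN is active.
Activator JalN is present, so *elnX* is transcribed.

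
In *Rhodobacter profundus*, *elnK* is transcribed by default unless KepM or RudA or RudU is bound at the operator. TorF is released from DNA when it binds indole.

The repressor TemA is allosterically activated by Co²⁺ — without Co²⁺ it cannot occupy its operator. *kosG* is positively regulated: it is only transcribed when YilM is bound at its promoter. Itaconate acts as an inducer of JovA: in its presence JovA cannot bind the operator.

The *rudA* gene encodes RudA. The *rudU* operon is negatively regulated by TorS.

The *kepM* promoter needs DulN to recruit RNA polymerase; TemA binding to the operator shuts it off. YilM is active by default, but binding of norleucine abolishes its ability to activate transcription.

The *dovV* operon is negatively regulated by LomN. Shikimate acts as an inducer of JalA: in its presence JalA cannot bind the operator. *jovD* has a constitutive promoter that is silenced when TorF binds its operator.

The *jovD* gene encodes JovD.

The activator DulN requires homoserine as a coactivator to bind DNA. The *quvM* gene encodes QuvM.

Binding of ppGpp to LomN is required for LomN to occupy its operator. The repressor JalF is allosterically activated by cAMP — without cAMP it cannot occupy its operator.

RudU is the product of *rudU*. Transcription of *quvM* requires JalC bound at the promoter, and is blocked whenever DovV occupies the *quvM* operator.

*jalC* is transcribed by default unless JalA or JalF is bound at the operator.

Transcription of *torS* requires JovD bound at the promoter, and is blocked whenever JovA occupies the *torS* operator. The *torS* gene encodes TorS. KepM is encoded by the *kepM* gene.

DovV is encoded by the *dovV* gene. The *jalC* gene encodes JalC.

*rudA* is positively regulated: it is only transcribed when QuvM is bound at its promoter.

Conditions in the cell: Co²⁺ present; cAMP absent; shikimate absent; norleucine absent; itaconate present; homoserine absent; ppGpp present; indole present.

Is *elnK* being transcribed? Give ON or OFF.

Homoserine is absent, so DulN is inactive.
Co²⁺ is present, so TemA is active.
With repressor TemA bound, *kepM* is not transcribed.
So KepM is not produced.
Shikimate is absent, so JalA is active.
cAMP is absent, so JalF is inactive.
With repressor JalA bound, *jalC* is not transcribed.
So JalC is not produced.
ppGpp is present, so LomN is active.
With repressor LomN bound, *dovV* is not transcribed.
So DovV is not produced.
Required activator JalC is absent, so *quvM* is not transcribed.
So QuvM is not produced.
Required activator QuvM is absent, so *rudA* is not transcribed.
So RudA is not produced.
Indole is present, so TorF is inactive.
With no repressor bound, *jovD* is transcribed.
So JovD is produced and active.
Itaconate is present, so JovA is inactive.
No repressor is bound and JovD is active, so *torS* is transcribed.
So TorS is produced and active.
With repressor TorS bound, *rudU* is not transcribed.
So RudU is not produced.
With no repressor bound, *elnK* is transcribed.

ON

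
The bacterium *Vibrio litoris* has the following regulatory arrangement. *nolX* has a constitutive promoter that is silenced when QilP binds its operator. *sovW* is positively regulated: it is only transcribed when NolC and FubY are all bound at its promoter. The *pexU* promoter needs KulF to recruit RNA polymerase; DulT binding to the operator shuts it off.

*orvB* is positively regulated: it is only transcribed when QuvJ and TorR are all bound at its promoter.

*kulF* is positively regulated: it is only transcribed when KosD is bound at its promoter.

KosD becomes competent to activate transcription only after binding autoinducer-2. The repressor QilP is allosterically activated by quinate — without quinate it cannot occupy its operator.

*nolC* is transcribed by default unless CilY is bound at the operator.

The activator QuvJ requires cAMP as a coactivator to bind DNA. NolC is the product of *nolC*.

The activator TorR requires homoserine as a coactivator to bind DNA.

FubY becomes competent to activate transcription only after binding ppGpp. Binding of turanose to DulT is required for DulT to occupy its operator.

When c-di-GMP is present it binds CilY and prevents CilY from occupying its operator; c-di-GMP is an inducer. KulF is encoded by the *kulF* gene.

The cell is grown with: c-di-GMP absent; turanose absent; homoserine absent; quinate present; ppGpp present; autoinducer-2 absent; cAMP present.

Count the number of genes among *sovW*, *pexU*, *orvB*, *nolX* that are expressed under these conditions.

c-di-GMP is absent, so CilY is active.
With repressor CilY bound, *nolC* is not transcribed.
So NolC is not produced.
ppGpp is present, so FubY is active.
Required activator NolC is absent, so *sovW* is not transcribed.
→ *sovW* is OFF.
Autoinducer-2 is absent, so KosD is inactive.
Required activator KosD is absent, so *kulF* is not transcribed.
So KulF is not produced.
Turanose is absent, so DulT is inactive.
Required activator KulF is absent, so *pexU* is not transcribed.
→ *pexU* is OFF.
cAMP is present, so QuvJ is active.
Homoserine is absent, so TorR is inactive.
Required activator TorR is absent, so *orvB* is not transcribed.
→ *orvB* is OFF.
Quinate is present, so QilP is active.
With repressor QilP bound, *nolX* is not transcribed.
→ *nolX* is OFF.
0 of the 4 genes are transcribed.

0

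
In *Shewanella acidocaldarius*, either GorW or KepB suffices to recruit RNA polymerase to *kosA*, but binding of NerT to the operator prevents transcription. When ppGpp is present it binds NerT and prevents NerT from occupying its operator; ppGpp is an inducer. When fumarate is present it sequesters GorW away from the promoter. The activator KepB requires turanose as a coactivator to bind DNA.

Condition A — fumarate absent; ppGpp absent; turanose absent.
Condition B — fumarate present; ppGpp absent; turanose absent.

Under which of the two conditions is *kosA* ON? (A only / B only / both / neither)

neither

Condition A:
Fumarate is absent, so GorW is active.
ppGpp is absent, so NerT is active.
Turanose is absent, so KepB is inactive.
With repressor NerT bound, *kosA* is not transcribed.
→ *kosA* is OFF in A.
Condition B:
Fumarate is present, so GorW is inactive.
ppGpp is absent, so NerT is active.
Turanose is absent, so KepB is inactive.
With repressor NerT bound, *kosA* is not transcribed.
→ *kosA* is OFF in B.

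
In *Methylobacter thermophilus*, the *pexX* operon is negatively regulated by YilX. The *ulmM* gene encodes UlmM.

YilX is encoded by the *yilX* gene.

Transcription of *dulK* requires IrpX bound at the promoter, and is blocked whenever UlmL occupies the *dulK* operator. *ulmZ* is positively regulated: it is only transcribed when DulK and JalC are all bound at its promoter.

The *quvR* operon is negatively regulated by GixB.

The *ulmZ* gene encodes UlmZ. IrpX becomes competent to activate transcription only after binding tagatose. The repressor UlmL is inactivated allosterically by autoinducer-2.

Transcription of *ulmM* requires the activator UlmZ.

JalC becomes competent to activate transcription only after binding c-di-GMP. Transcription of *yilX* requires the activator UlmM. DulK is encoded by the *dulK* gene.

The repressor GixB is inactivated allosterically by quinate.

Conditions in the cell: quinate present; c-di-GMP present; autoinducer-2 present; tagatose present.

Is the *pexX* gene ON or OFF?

Autoinducer-2 is present, so UlmL is inactive.
Tagatose is present, so IrpX is active.
No repressor is bound and IrpX is active, so *dulK* is transcribed.
So DulK is produced and active.
c-di-GMP is present, so JalC is active.
No repressor is bound and DulK and JalC are active, so *ulmZ* is transcribed.
So UlmZ is produced and active.
No repressor is bound and UlmZ is active, so *ulmM* is transcribed.
So UlmM is produced and active.
No repressor is bound and UlmM is active, so *yilX* is transcribed.
So YilX is produced and active.
With repressor YilX bound, *pexX* is not transcribed.

OFF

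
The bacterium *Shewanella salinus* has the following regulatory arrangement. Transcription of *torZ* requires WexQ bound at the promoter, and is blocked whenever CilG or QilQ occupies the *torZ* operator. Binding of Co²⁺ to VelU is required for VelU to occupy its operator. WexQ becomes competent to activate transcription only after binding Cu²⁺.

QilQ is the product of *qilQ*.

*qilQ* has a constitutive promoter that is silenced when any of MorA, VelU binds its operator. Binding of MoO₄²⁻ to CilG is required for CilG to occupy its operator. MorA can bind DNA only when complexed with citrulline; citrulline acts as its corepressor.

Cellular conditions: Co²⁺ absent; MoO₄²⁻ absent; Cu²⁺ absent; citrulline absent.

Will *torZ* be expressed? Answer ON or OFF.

MoO₄²⁻ is absent, so CilG is inactive.
Citrulline is absent, so MorA is inactive.
Co²⁺ is absent, so VelU is inactive.
With no repressor bound, *qilQ* is transcribed.
So QilQ is produced and active.
Cu²⁺ is absent, so WexQ is inactive.
With repressor QilQ bound, *torZ* is not transcribed.

OFF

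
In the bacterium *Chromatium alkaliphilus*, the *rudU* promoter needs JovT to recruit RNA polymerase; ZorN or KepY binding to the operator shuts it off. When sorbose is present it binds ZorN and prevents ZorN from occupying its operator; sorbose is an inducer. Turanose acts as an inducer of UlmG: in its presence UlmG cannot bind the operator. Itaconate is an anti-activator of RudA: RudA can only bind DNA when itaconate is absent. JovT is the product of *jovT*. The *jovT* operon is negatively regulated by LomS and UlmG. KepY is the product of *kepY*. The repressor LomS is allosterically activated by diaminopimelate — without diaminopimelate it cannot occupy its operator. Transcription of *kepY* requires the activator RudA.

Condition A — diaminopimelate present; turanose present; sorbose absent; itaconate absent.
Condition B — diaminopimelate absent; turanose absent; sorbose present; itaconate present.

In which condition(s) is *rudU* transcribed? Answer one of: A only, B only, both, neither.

neither

Condition A:
Diaminopimelate is present, so LomS is active.
Turanose is present, so UlmG is inactive.
With repressor LomS bound, *jovT* is not transcribed.
So JovT is not produced.
Sorbose is absent, so ZorN is active.
Itaconate is absent, so RudA is active.
No repressor is bound and RudA is active, so *kepY* is transcribed.
So KepY is produced and active.
With repressor ZorN bound, *rudU* is not transcribed.
→ *rudU* is OFF in A.
Condition B:
Diaminopimelate is absent, so LomS is inactive.
Turanose is absent, so UlmG is active.
With repressor UlmG bound, *jovT* is not transcribed.
So JovT is not produced.
Sorbose is present, so ZorN is inactive.
Itaconate is present, so RudA is inactive.
Required activator RudA is absent, so *kepY* is not transcribed.
So KepY is not produced.
Required activator JovT is absent, so *rudU* is not transcribed.
→ *rudU* is OFF in B.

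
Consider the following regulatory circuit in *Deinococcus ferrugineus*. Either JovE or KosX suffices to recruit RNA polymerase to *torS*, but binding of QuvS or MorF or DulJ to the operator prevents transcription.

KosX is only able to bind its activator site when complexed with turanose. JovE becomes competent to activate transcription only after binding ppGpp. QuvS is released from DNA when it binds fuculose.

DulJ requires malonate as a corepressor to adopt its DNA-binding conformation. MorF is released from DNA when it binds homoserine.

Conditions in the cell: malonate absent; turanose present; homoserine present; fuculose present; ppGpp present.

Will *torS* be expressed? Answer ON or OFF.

Fuculose is present, so QuvS is inactive.
ppGpp is present, so JovE is active.
Homoserine is present, so MorF is inactive.
Malonate is absent, so DulJ is inactive.
Turanose is present, so KosX is active.
Activator JovE is present, so *torS* is transcribed.

ON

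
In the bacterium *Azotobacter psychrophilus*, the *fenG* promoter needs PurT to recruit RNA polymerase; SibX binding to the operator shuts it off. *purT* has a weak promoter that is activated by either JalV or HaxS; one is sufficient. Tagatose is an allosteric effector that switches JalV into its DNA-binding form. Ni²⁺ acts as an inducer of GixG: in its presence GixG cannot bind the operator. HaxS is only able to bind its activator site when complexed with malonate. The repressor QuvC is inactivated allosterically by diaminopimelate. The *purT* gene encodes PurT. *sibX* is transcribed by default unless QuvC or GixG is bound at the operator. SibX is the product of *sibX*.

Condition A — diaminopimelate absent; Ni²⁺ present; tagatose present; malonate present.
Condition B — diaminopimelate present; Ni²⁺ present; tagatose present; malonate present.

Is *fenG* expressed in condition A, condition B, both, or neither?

Condition A:
Diaminopimelate is absent, so QuvC is active.
Ni²⁺ is present, so GixG is inactive.
With repressor QuvC bound, *sibX* is not transcribed.
So SibX is not produced.
Tagatose is present, so JalV is active.
Malonate is present, so HaxS is active.
Activator JalV is present, so *purT* is transcribed.
So PurT is produced and active.
No repressor is bound and PurT is active, so *fenG* is transcribed.
→ *fenG* is ON in A.
Condition B:
Diaminopimelate is present, so QuvC is inactive.
Ni²⁺ is present, so GixG is inactive.
With no repressor bound, *sibX* is transcribed.
So SibX is produced and active.
Tagatose is present, so JalV is active.
Malonate is present, so HaxS is active.
Activator JalV is present, so *purT* is transcribed.
So PurT is produced and active.
With repressor SibX bound, *fenG* is not transcribed.
→ *fenG* is OFF in B.

A only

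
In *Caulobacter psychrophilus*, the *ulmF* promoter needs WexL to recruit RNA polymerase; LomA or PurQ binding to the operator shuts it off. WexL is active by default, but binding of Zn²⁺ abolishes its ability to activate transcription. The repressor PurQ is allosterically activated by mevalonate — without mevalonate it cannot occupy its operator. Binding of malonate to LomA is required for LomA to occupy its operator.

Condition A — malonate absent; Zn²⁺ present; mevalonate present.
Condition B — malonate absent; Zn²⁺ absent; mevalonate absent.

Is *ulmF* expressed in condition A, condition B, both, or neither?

Condition A:
Malonate is absent, so LomA is inactive.
Zn²⁺ is present, so WexL is inactive.
Mevalonate is present, so PurQ is active.
With repressor PurQ bound, *ulmF* is not transcribed.
→ *ulmF* is OFF in A.
Condition B:
Malonate is absent, so LomA is inactive.
Zn²⁺ is absent, so WexL is active.
Mevalonate is absent, so PurQ is inactive.
No repressor is bound and WexL is active, so *ulmF* is transcribed.
→ *ulmF* is ON in B.

B only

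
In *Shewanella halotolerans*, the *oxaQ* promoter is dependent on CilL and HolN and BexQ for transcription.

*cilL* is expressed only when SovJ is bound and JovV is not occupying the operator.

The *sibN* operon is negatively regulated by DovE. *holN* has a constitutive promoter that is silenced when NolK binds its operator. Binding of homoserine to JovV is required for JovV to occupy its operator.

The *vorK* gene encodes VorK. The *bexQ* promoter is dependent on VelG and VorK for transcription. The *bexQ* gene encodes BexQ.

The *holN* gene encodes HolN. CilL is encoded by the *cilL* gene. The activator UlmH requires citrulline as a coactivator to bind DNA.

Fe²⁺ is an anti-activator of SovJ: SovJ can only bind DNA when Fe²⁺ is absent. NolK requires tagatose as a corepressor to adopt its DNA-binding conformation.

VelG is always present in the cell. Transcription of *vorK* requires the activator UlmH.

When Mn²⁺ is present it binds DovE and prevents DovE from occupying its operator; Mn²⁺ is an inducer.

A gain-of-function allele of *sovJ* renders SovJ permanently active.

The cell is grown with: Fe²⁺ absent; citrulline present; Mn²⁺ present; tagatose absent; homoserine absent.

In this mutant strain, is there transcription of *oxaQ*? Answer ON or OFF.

ON

SovJ is constitutively active in this strain.
Homoserine is absent, so JovV is inactive.
No repressor is bound and SovJ is active, so *cilL* is transcribed.
So CilL is produced and active.
Tagatose is absent, so NolK is inactive.
With no repressor bound, *holN* is transcribed.
So HolN is produced and active.
VelG is produced constitutively and is active.
Citrulline is present, so UlmH is active.
No repressor is bound and UlmH is active, so *vorK* is transcribed.
So VorK is produced and active.
No repressor is bound and VelG and VorK are active, so *bexQ* is transcribed.
So BexQ is produced and active.
No repressor is bound and CilL and HolN and BexQ are active, so *oxaQ* is transcribed.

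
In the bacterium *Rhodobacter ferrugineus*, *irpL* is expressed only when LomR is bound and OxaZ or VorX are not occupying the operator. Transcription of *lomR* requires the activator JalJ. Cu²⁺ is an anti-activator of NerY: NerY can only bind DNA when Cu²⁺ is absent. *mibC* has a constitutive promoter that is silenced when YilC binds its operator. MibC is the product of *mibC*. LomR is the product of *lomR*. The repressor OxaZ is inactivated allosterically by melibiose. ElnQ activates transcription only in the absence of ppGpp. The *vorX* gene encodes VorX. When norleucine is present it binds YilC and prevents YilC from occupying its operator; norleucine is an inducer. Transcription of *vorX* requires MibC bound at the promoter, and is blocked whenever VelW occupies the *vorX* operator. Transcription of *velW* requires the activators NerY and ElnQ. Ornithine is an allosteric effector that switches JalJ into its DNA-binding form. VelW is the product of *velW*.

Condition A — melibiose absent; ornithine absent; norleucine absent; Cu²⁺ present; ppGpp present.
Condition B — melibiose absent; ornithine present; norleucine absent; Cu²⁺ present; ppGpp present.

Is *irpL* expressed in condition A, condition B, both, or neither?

neither

Condition A:
Melibiose is absent, so OxaZ is active.
Ornithine is absent, so JalJ is inactive.
Required activator JalJ is absent, so *lomR* is not transcribed.
So LomR is not produced.
Norleucine is absent, so YilC is active.
With repressor YilC bound, *mibC* is not transcribed.
So MibC is not produced.
Cu²⁺ is present, so NerY is inactive.
ppGpp is present, so ElnQ is inactive.
Required activator NerY is absent, so *velW* is not transcribed.
So VelW is not produced.
Required activator MibC is absent, so *vorX* is not transcribed.
So VorX is not produced.
With repressor OxaZ bound, *irpL* is not transcribed.
→ *irpL* is OFF in A.
Condition B:
Melibiose is absent, so OxaZ is active.
Ornithine is present, so JalJ is active.
No repressor is bound and JalJ is active, so *lomR* is transcribed.
So LomR is produced and active.
Norleucine is absent, so YilC is active.
With repressor YilC bound, *mibC* is not transcribed.
So MibC is not produced.
Cu²⁺ is present, so NerY is inactive.
ppGpp is present, so ElnQ is inactive.
Required activator NerY is absent, so *velW* is not transcribed.
So VelW is not produced.
Required activator MibC is absent, so *vorX* is not transcribed.
So VorX is not produced.
With repressor OxaZ bound, *irpL* is not transcribed.
→ *irpL* is OFF in B.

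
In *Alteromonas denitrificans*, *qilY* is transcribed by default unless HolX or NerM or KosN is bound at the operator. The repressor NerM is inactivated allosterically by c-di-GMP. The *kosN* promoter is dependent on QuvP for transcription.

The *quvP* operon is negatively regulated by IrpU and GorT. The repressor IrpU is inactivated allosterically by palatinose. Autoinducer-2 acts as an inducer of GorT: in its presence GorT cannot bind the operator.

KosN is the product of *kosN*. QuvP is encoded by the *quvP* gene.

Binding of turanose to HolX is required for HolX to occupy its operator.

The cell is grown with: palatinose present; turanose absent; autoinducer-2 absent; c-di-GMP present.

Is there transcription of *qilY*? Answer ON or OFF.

Turanose is absent, so HolX is inactive.
c-di-GMP is present, so NerM is inactive.
Palatinose is present, so IrpU is inactive.
Autoinducer-2 is absent, so GorT is active.
With repressor GorT bound, *quvP* is not transcribed.
So QuvP is not produced.
Required activator QuvP is absent, so *kosN* is not transcribed.
So KosN is not produced.
With no repressor bound, *qilY* is transcribed.

ON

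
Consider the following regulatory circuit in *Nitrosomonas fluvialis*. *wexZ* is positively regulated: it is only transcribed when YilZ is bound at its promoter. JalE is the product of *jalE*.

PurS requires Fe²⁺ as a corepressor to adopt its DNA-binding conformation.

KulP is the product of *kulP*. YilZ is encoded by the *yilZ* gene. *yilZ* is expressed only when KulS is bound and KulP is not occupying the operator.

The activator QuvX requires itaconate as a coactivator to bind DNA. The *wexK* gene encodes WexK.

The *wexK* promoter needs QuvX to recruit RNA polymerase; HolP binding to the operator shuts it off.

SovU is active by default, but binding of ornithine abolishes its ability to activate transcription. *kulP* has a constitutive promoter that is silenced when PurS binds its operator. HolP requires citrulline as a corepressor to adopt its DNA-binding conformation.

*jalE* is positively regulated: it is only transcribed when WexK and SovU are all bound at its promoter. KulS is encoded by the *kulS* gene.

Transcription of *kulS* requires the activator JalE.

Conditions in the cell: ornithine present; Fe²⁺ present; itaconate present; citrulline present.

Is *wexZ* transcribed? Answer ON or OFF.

OFF

Citrulline is present, so HolP is active.
Itaconate is present, so QuvX is active.
With repressor HolP bound, *wexK* is not transcribed.
So WexK is not produced.
Ornithine is present, so SovU is inactive.
Required activator WexK is absent, so *jalE* is not transcribed.
So JalE is not produced.
Required activator JalE is absent, so *kulS* is not transcribed.
So KulS is not produced.
Fe²⁺ is present, so PurS is active.
With repressor PurS bound, *kulP* is not transcribed.
So KulP is not produced.
Required activator KulS is absent, so *yilZ* is not transcribed.
So YilZ is not produced.
Required activator YilZ is absent, so *wexZ* is not transcribed.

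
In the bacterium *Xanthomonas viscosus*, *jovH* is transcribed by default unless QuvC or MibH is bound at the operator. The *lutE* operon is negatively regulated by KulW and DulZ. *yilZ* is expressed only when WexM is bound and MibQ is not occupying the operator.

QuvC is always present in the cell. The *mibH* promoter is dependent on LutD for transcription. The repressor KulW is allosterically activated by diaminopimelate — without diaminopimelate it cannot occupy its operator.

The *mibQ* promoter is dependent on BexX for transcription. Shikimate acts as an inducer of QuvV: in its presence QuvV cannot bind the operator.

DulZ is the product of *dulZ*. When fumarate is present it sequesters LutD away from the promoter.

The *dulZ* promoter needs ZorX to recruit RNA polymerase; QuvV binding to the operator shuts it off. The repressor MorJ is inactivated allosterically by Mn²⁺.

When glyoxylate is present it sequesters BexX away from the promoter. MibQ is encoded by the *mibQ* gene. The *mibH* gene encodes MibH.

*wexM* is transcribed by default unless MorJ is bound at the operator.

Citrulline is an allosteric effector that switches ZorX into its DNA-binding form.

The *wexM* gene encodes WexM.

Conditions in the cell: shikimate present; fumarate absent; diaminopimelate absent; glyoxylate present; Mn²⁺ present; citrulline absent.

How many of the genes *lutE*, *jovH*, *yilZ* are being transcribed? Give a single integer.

Diaminopimelate is absent, so KulW is inactive.
Shikimate is present, so QuvV is inactive.
Citrulline is absent, so ZorX is inactive.
Required activator ZorX is absent, so *dulZ* is not transcribed.
So DulZ is not produced.
With no repressor bound, *lutE* is transcribed.
→ *lutE* is ON.
QuvC is produced constitutively and is active.
Fumarate is absent, so LutD is active.
No repressor is bound and LutD is active, so *mibH* is transcribed.
So MibH is produced and active.
With repressor QuvC bound, *jovH* is not transcribed.
→ *jovH* is OFF.
Mn²⁺ is present, so MorJ is inactive.
With no repressor bound, *wexM* is transcribed.
So WexM is produced and active.
Glyoxylate is present, so BexX is inactive.
Required activator BexX is absent, so *mibQ* is not transcribed.
So MibQ is not produced.
No repressor is bound and WexM is active, so *yilZ* is transcribed.
→ *yilZ* is ON.
2 of the 3 genes are transcribed.

2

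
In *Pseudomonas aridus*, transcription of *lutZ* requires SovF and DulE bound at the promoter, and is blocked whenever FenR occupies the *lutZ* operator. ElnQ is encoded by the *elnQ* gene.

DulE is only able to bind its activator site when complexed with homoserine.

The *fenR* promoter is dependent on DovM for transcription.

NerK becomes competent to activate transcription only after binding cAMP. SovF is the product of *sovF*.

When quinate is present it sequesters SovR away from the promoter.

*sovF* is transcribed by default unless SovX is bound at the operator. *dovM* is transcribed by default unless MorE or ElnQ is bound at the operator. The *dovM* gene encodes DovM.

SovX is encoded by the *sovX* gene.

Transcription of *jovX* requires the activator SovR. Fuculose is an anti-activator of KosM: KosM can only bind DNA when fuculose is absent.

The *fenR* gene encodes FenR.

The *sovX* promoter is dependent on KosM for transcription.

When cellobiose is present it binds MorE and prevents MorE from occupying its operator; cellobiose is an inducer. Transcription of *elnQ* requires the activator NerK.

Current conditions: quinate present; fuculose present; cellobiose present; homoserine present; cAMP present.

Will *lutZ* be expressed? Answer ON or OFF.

ON

Fuculose is present, so KosM is inactive.
Required activator KosM is absent, so *sovX* is not transcribed.
So SovX is not produced.
With no repressor bound, *sovF* is transcribed.
So SovF is produced and active.
Cellobiose is present, so MorE is inactive.
cAMP is present, so NerK is active.
No repressor is bound and NerK is active, so *elnQ* is transcribed.
So ElnQ is produced and active.
With repressor ElnQ bound, *dovM* is not transcribed.
So DovM is not produced.
Required activator DovM is absent, so *fenR* is not transcribed.
So FenR is not produced.
Homoserine is present, so DulE is active.
No repressor is bound and SovF and DulE are active, so *lutZ* is transcribed.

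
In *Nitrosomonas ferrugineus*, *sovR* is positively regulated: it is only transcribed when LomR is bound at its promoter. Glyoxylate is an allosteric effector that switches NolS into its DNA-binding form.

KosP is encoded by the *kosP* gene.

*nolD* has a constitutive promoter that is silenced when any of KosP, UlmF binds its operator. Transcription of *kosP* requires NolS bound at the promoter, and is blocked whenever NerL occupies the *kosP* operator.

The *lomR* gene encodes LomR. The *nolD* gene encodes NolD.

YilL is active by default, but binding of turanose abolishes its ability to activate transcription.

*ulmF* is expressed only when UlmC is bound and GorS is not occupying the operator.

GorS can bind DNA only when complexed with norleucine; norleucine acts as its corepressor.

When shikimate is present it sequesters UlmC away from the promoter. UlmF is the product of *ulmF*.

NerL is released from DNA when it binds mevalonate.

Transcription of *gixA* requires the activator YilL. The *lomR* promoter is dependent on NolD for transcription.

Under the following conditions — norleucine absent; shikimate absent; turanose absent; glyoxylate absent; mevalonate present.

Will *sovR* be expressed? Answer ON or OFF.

Glyoxylate is absent, so NolS is inactive.
Mevalonate is present, so NerL is inactive.
Required activator NolS is absent, so *kosP* is not transcribed.
So KosP is not produced.
Shikimate is absent, so UlmC is active.
Norleucine is absent, so GorS is inactive.
No repressor is bound and UlmC is active, so *ulmF* is transcribed.
So UlmF is produced and active.
With repressor UlmF bound, *nolD* is not transcribed.
So NolD is not produced.
Required activator NolD is absent, so *lomR* is not transcribed.
So LomR is not produced.
Required activator LomR is absent, so *sovR* is not transcribed.

OFF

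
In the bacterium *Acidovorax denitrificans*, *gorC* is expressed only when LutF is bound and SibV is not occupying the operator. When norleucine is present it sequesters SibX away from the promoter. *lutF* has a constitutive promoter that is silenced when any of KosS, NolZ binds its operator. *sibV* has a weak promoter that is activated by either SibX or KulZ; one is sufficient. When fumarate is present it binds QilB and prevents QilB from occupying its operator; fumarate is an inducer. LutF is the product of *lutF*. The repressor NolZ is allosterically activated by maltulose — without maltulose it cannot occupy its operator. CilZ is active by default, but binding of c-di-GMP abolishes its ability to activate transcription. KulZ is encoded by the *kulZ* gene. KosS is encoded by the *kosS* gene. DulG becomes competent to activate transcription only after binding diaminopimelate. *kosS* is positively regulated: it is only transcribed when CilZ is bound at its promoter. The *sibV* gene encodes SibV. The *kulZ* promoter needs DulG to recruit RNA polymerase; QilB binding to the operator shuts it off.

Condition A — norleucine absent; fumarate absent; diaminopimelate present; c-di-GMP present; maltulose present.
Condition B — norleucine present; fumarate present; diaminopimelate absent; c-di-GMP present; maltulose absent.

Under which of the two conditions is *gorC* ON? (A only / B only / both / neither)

Condition A:
Norleucine is absent, so SibX is active.
Fumarate is absent, so QilB is active.
Diaminopimelate is present, so DulG is active.
With repressor QilB bound, *kulZ* is not transcribed.
So KulZ is not produced.
Activator SibX is present, so *sibV* is transcribed.
So SibV is produced and active.
c-di-GMP is present, so CilZ is inactive.
Required activator CilZ is absent, so *kosS* is not transcribed.
So KosS is not produced.
Maltulose is present, so NolZ is active.
With repressor NolZ bound, *lutF* is not transcribed.
So LutF is not produced.
With repressor SibV bound, *gorC* is not transcribed.
→ *gorC* is OFF in A.
Condition B:
Norleucine is present, so SibX is inactive.
Fumarate is present, so QilB is inactive.
Diaminopimelate is absent, so DulG is inactive.
Required activator DulG is absent, so *kulZ* is not transcribed.
So KulZ is not produced.
No activator is available at the *sibV* promoter, so *sibV* is not transcribed.
So SibV is not produced.
c-di-GMP is present, so CilZ is inactive.
Required activator CilZ is absent, so *kosS* is not transcribed.
So KosS is not produced.
Maltulose is absent, so NolZ is inactive.
With no repressor bound, *lutF* is transcribed.
So LutF is produced and active.
No repressor is bound and LutF is active, so *gorC* is transcribed.
→ *gorC* is ON in B.

B only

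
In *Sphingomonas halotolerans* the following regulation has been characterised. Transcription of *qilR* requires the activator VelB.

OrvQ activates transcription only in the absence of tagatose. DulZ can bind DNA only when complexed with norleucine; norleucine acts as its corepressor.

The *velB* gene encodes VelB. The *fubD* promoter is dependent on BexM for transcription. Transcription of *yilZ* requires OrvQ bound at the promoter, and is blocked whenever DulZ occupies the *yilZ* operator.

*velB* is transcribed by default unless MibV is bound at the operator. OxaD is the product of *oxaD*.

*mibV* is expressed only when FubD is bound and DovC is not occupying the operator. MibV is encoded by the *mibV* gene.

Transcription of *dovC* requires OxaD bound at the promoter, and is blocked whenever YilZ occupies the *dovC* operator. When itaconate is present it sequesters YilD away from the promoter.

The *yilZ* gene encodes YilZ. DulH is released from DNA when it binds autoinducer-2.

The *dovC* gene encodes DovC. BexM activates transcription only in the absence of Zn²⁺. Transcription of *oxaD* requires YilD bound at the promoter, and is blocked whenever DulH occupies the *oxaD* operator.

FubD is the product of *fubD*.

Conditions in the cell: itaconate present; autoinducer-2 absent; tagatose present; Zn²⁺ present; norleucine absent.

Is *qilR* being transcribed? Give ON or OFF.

ON

Norleucine is absent, so DulZ is inactive.
Tagatose is present, so OrvQ is inactive.
Required activator OrvQ is absent, so *yilZ* is not transcribed.
So YilZ is not produced.
Autoinducer-2 is absent, so DulH is active.
Itaconate is present, so YilD is inactive.
With repressor DulH bound, *oxaD* is not transcribed.
So OxaD is not produced.
Required activator OxaD is absent, so *dovC* is not transcribed.
So DovC is not produced.
Zn²⁺ is present, so BexM is inactive.
Required activator BexM is absent, so *fubD* is not transcribed.
So FubD is not produced.
Required activator FubD is absent, so *mibV* is not transcribed.
So MibV is not produced.
With no repressor bound, *velB* is transcribed.
So VelB is produced and active.
No repressor is bound and VelB is active, so *qilR* is transcribed.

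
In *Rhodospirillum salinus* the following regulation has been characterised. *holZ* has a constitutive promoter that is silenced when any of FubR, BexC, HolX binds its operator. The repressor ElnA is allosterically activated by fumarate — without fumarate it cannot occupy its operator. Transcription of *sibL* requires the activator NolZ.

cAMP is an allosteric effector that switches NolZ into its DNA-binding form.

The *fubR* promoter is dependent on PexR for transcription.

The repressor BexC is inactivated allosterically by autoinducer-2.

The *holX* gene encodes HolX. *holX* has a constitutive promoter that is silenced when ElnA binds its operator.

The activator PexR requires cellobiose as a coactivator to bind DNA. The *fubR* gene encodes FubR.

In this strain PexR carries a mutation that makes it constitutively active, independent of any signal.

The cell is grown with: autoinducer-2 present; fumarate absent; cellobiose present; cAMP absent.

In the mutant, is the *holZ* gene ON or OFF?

OFF

PexR is constitutively active in this strain.
No repressor is bound and PexR is active, so *fubR* is transcribed.
So FubR is produced and active.
Autoinducer-2 is present, so BexC is inactive.
Fumarate is absent, so ElnA is inactive.
With no repressor bound, *holX* is transcribed.
So HolX is produced and active.
With repressor FubR bound, *holZ* is not transcribed.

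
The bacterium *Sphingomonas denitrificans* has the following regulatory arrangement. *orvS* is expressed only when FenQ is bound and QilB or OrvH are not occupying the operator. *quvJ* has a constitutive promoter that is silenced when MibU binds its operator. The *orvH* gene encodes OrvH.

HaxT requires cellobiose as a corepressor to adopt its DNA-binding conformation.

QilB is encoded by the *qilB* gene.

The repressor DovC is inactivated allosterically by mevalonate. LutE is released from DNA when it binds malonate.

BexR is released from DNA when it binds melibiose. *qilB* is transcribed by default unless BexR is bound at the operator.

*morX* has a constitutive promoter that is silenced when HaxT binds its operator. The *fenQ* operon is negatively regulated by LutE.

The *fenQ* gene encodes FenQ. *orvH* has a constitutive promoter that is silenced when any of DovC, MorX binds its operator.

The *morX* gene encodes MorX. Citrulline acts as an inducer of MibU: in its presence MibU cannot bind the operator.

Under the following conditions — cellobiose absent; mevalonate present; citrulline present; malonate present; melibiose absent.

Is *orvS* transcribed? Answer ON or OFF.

ON

Melibiose is absent, so BexR is active.
With repressor BexR bound, *qilB* is not transcribed.
So QilB is not produced.
Malonate is present, so LutE is inactive.
With no repressor bound, *fenQ* is transcribed.
So FenQ is produced and active.
Mevalonate is present, so DovC is inactive.
Cellobiose is absent, so HaxT is inactive.
With no repressor bound, *morX* is transcribed.
So MorX is produced and active.
With repressor MorX bound, *orvH* is not transcribed.
So OrvH is not produced.
No repressor is bound and FenQ is active, so *orvS* is transcribed.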